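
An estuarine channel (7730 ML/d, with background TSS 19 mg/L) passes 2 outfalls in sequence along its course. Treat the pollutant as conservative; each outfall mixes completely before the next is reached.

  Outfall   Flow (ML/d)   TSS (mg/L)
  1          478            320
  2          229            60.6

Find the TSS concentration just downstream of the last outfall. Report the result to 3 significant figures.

37.2 mg/L

Below outfall 1: Q → 8208 ML/d, C = (7730·19.00 + 478.0·320.0)/8208 = 36.53 mg/L.
Below outfall 2: Q → 8437 ML/d, C = (8208·36.53 + 229.0·60.60)/8437 = 37.18 mg/L.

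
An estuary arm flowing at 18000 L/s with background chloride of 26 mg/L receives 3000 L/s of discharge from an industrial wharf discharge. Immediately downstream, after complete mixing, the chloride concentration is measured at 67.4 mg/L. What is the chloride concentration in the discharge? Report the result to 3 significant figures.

316 mg/L

Mass balance: 18000·26.00 + 3000·Cₑ = 21000·67.40
→ Cₑ = (21000·67.40 − 18000·26.00) / 3000 = 315.8 mg/L.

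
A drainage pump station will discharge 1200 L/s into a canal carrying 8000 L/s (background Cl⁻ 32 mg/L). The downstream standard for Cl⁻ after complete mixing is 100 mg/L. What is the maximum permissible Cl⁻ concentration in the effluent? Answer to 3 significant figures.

553 mg/L

At the limit, (Qr·Cr + Qe·Cₑ)/(Qr + Qe) = 100:
Cₑ = (9200·100 − 8000·32.00) / 1200 = 553.3 mg/L.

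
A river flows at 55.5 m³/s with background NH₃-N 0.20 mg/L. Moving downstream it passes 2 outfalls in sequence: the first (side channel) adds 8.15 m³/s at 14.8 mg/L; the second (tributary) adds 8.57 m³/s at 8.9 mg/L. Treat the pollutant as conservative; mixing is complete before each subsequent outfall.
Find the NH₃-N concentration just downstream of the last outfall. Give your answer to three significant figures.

2.88 mg/L

Below outfall 1: Q → 63.65 m³/s, C = (55.50·0.2000 + 8.150·14.80)/63.65 = 2.069 mg/L.
Below outfall 2: Q → 72.22 m³/s, C = (63.65·2.069 + 8.570·8.900)/72.22 = 2.880 mg/L.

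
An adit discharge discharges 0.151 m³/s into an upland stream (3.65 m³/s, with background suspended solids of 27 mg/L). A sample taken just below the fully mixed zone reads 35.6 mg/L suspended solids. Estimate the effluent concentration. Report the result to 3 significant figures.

Mass balance: 3.650·27.00 + 0.1510·Cₑ = 3.801·35.60
→ Cₑ = (3.801·35.60 − 3.650·27.00) / 0.1510 = 243.5 mg/L.

243 mg/L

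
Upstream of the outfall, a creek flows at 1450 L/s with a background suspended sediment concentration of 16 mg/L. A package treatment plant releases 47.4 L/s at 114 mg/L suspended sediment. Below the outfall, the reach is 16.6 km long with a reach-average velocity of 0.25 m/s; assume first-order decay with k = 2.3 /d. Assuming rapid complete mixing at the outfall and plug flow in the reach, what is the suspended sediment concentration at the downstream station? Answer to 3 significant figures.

Mixed concentration C = ΣQC/ΣQ = (1450·16.00 + 47.40·114.0) / 1497 = 28600/1497 = 19.10 mg/L.
Travel time t = 16.6·1000 / 0.25 = 66400 s = 18.44 h.
Applying C = C₀e^(−kt): 19.10 × 0.1707 = 3.262 mg/L.

3.26 mg/L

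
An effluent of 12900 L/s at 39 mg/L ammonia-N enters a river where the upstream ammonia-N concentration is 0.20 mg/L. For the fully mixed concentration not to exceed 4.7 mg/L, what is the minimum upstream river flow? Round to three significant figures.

98300 L/s

Set C_mix = 4.7: (Q·0.2000 + 12900·39.00) / (Q + 12900) = 4.7
→ Q = 12900·(39.00 − 4.7)/(4.7 − 0.2000) = 98330 L/s.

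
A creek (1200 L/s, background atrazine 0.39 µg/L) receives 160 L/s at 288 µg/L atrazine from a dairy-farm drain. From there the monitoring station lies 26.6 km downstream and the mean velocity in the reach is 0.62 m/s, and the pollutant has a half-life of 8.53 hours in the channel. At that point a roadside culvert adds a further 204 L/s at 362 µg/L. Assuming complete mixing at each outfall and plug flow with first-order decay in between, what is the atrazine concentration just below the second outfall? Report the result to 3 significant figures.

Flow-weighted average: C = (1200·0.3900 + 160.0·288.0) / 1360 = 46550/1360 = 34.23 µg/L; combined flow 1360 L/s.
Travel time t = 26.6·1000 / 0.62 = 42900 s = 11.92 h.
Half-life 8.53 h → k = ln 2 / 8.53 = 0.08126 h⁻¹ = 1.950 d⁻¹.
Applying C = C₀e^(−kt): 34.23 × 0.3797 = 13.00 µg/L.
Second outfall: C = (1360·13.00 + 204.0·362.0)/1564 = 58.52 µg/L.

58.5 µg/L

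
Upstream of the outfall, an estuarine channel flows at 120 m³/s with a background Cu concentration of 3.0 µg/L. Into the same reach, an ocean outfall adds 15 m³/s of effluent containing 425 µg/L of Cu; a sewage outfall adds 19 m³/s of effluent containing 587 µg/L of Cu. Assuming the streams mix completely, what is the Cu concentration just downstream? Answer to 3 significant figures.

116 µg/L

Conservation of mass: C = (120.0·3.000 + 15.00·425.0 + 19.00·587.0) / 154.0 = 17890/154.0 = 116.2 µg/L.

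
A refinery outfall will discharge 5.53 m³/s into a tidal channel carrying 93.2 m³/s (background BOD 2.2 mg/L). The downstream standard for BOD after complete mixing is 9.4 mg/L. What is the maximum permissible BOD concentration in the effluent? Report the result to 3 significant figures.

131 mg/L

At the limit, (Qr·Cr + Qe·Cₑ)/(Qr + Qe) = 9.4:
Cₑ = (98.73·9.4 − 93.20·2.200) / 5.530 = 130.7 mg/L.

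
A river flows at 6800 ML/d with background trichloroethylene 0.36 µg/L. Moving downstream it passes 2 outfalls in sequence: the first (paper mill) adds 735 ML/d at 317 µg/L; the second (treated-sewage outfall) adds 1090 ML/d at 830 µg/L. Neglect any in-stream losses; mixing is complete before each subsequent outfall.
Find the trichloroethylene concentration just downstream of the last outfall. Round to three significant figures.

Below outfall 1: Q → 7535 ML/d, C = (6800·0.3600 + 735.0·317.0)/7535 = 31.25 µg/L.
Below outfall 2: Q → 8625 ML/d, C = (7535·31.25 + 1090·830.0)/8625 = 132.2 µg/L.

132 µg/L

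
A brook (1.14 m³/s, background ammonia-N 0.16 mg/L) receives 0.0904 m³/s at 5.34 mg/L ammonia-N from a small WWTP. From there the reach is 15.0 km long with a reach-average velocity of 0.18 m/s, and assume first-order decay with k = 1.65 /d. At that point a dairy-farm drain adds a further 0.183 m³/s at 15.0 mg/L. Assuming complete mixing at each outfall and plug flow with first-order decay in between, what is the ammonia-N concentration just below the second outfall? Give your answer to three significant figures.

Conservation of mass: C = (1.140·0.1600 + 0.09040·5.340) / 1.230 = 0.6651/1.230 = 0.5406 mg/L; combined flow 1.230 m³/s.
Travel time t = 15.0·1000 / 0.18 = 83330 s = 23.15 h.
After decay, C = 0.5406 × e^(−kt) = 0.5406 × 0.2036 = 0.1101 mg/L.
Second outfall: C = (1.230·0.1101 + 0.1830·15.00)/1.413 = 2.038 mg/L.

2.04 mg/L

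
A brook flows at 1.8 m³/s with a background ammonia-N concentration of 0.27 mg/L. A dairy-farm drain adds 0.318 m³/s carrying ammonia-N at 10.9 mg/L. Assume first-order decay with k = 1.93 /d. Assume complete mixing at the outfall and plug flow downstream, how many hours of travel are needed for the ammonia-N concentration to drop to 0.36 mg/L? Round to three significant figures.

Mass balance: C = (1.800·0.2700 + 0.3180·10.90) / 2.118 = 3.952/2.118 = 1.866 mg/L.
1.866·exp(−k·t) = 0.36 → t = ln(1.866/0.36)/k = 73660 s = 20.46 h.

20.5 h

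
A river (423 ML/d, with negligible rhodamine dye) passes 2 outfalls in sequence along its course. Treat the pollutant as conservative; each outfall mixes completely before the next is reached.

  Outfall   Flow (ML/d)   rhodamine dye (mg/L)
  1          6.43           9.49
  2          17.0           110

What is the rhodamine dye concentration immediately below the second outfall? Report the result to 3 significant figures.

Outfall 1: combined Q = 429.4 ML/d; C = (423.0·0 + 6.430·9.490)/429.4 = 0.1421 mg/L.
Outfall 2: combined Q = 446.4 ML/d; C = (429.4·0.1421 + 17.00·110.0)/446.4 = 4.325 mg/L.

4.33 mg/L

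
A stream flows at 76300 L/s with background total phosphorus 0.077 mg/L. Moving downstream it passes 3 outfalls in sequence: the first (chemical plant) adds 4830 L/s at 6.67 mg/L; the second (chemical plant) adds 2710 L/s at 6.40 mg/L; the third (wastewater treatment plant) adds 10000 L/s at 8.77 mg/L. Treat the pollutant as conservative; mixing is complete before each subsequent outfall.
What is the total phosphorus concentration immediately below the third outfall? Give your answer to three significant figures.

1.53 mg/L

After outfall 1: Q = 76300 + 4830 = 81130 L/s; C = (76300·0.07700 + 4830·6.670)/81130 = 0.4695 mg/L.
After outfall 2: Q = 81130 + 2710 = 83840 L/s; C = (81130·0.4695 + 2710·6.400)/83840 = 0.6612 mg/L.
After outfall 3: Q = 83840 + 10000 = 93840 L/s; C = (83840·0.6612 + 10000·8.770)/93840 = 1.525 mg/L.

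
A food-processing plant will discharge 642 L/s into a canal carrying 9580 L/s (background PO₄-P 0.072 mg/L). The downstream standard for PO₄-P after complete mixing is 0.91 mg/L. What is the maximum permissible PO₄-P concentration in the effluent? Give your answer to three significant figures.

At the limit, (Qr·Cr + Qe·Cₑ)/(Qr + Qe) = 0.91:
Cₑ = (10220·0.91 − 9580·0.07200) / 642.0 = 13.41 mg/L.

13.4 mg/L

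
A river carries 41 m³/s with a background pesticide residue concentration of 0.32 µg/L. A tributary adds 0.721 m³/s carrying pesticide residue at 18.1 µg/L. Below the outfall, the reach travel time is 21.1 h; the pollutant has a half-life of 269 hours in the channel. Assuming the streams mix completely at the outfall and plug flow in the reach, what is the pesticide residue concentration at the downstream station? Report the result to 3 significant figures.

0.594 µg/L

Mass balance: C = (41.00·0.3200 + 0.7210·18.10) / 41.72 = 26.17/41.72 = 0.6273 µg/L.
Half-life 269 h → k = ln 2 / 269 = 0.002577 h⁻¹ = 0.06184 d⁻¹.
Applying C = C₀e^(−kt): 0.6273 × 0.9471 = 0.5941 µg/L.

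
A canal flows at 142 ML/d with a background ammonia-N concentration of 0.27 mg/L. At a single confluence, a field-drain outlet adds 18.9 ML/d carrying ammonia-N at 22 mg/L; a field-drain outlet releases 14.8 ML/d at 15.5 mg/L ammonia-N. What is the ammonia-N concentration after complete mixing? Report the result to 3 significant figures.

Mixed concentration C = ΣQC/ΣQ = (142.0·0.2700 + 18.90·22.00 + 14.80·15.50) / 175.7 = 683.5/175.7 = 3.890 mg/L.

3.89 mg/L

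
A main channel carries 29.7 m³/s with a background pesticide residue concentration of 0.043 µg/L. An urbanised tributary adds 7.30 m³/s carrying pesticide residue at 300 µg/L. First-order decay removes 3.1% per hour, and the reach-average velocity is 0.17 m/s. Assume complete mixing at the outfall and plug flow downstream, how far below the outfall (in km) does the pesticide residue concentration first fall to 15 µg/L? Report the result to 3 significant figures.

Flow-weighted average: C = (29.70·0.04300 + 7.300·300.0) / 37.00 = 2191/37.00 = 59.22 µg/L.
3.1%/h lost → k = −ln(1 − 0.031) = 0.03149 h⁻¹.
Set 59.22·exp(−k·t) = 15 → t = ln(59.22/15)/k = 157000 s = 43.61 h.
Distance = v·t = 0.17·157000 = 26690 m = 26.69 km.

26.7 km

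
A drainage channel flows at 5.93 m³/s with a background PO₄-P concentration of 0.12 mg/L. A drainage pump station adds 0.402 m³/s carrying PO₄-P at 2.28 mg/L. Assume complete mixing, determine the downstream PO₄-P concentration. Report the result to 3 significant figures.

Flow-weighted average: C = (5.930·0.1200 + 0.4020·2.280) / 6.332 = 1.628/6.332 = 0.2571 mg/L.

0.257 mg/L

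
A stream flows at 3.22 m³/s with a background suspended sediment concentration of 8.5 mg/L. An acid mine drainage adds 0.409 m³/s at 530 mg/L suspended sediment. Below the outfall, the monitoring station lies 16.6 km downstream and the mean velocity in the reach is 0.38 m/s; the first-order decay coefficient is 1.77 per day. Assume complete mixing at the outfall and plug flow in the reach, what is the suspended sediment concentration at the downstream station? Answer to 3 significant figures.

27.5 mg/L

After mixing, C = (3.220·8.500 + 0.4090·530.0) / 3.629 = 244.1/3.629 = 67.27 mg/L.
Travel time t = 16.6·1000 / 0.38 = 43680 s = 12.13 h.
First-order decay: C = 67.27·exp(−k·t) = 67.27·0.4086 = 27.49 mg/L.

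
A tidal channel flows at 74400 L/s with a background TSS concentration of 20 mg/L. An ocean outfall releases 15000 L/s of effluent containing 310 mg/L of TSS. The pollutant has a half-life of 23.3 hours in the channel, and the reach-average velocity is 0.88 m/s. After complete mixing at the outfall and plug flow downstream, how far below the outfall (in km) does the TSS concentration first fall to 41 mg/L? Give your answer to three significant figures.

54.9 km

Flow-weighted average: C = (74400·20.00 + 15000·310.0) / 89400 = 6138000/89400 = 68.66 mg/L.
Half-life 23.3 h → k = ln 2 / 23.3 = 0.02975 h⁻¹ = 0.7140 d⁻¹.
Set 68.66·exp(−k·t) = 41 → t = ln(68.66/41)/k = 62390 s = 17.33 h.
Distance = v·t = 0.88·62390 = 54900 m = 54.90 km.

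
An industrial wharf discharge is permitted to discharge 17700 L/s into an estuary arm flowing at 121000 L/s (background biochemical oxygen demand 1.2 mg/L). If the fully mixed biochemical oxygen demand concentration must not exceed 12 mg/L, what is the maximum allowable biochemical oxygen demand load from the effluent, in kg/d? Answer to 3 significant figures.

Mass balance at the limit: 121000·1.200 + 17700·Cₑ = 138700·12 → Cₑ = 85.83 mg/L.
17700 L/s = 17.70 m³/s. Load = 17.70 m³/s × 85.83 g/m³ × 86 400 s/d = 131300 kg/d.

131000 kg/d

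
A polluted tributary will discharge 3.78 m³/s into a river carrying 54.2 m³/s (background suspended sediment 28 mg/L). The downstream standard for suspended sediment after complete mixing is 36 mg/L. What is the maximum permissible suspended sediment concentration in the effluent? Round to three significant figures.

151 mg/L

At the limit, (Qr·Cr + Qe·Cₑ)/(Qr + Qe) = 36:
Cₑ = (57.98·36 − 54.20·28.00) / 3.780 = 150.7 mg/L.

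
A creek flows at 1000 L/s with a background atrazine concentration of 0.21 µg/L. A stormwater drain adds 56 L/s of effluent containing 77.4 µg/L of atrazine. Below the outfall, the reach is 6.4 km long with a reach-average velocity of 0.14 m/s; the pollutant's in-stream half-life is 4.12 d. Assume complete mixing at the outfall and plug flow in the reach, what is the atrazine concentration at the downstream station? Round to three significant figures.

Mixed concentration C = ΣQC/ΣQ = (1000·0.2100 + 56.00·77.40) / 1056 = 4544/1056 = 4.303 µg/L.
Travel time t = 6.4·1000 / 0.14 = 45710 s = 12.70 h.
Half-life 4.12 d → k = ln 2 / 4.12 = 0.1682 d⁻¹.
After decay, C = 4.303 × e^(−kt) = 4.303 × 0.9148 = 3.937 µg/L.

3.94 µg/L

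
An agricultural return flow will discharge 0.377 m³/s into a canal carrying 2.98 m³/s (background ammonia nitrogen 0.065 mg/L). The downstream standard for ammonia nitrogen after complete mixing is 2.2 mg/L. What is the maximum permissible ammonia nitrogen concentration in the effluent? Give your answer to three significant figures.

At the limit, (Qr·Cr + Qe·Cₑ)/(Qr + Qe) = 2.2:
Cₑ = (3.357·2.2 − 2.980·0.06500) / 0.3770 = 19.08 mg/L.

19.1 mg/L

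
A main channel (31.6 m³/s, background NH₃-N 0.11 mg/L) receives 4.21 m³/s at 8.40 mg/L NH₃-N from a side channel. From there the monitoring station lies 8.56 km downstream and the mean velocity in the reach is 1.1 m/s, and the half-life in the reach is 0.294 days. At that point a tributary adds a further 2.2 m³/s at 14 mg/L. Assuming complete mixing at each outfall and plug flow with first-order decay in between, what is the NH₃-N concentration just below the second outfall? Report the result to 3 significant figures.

1.64 mg/L

Mixed concentration C = ΣQC/ΣQ = (31.60·0.1100 + 4.210·8.400) / 35.81 = 38.84/35.81 = 1.085 mg/L; combined flow 35.81 m³/s.
Travel time t = 8.56·1000 / 1.1 = 7782 s = 2.162 h.
Half-life 0.294 d → k = ln 2 / 0.294 = 2.358 d⁻¹.
After decay, C = 1.085 × e^(−kt) = 1.085 × 0.8087 = 0.8771 mg/L.
Second outfall: C = (35.81·0.8771 + 2.200·14.00)/38.01 = 1.637 mg/L.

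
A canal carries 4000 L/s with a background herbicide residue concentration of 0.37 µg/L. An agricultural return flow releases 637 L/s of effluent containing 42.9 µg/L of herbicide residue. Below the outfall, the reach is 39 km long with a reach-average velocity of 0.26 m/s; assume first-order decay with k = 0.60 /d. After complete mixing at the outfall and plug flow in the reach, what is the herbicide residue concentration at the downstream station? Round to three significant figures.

After mixing, C = (4000·0.3700 + 637.0·42.90) / 4637 = 28810/4637 = 6.212 µg/L.
Travel time t = 39·1000 / 0.26 = 150000 s = 41.67 h.
First-order decay: C = 6.212·exp(−k·t) = 6.212·0.3529 = 2.192 µg/L.

2.19 µg/L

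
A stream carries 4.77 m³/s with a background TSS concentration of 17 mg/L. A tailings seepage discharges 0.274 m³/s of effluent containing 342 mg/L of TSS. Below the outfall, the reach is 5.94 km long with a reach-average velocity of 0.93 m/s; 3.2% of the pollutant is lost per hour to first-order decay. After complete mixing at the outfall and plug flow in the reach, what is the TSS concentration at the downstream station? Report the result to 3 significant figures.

32.7 mg/L

Mixed concentration C = ΣQC/ΣQ = (4.770·17.00 + 0.2740·342.0) / 5.044 = 174.8/5.044 = 34.65 mg/L.
Travel time t = 5.94·1000 / 0.93 = 6387 s = 1.774 h.
3.2%/h lost → k = −ln(1 − 0.032) = 0.03252 h⁻¹.
Decay over the reach: 34.65·exp(−kt) = 34.65·0.9439 = 32.71 mg/L.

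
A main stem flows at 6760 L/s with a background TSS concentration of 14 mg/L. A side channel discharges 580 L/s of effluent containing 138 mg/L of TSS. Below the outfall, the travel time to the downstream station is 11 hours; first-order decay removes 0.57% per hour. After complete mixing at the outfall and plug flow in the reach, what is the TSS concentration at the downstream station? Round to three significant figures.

Conservation of mass: C = (6760·14.00 + 580.0·138.0) / 7340 = 174700/7340 = 23.80 mg/L.
0.57%/h lost → k = −ln(1 − 0.0057) = 0.005716 h⁻¹.
First-order decay: C = 23.80·exp(−k·t) = 23.80·0.9391 = 22.35 mg/L.

22.3 mg/L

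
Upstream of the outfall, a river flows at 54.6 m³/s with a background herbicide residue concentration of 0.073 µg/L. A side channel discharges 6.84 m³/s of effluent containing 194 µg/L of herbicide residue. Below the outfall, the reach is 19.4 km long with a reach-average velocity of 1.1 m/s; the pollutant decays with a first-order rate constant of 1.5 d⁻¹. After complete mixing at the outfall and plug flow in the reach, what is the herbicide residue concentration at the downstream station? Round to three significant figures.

Flow-weighted average: C = (54.60·0.07300 + 6.840·194.0) / 61.44 = 1331/61.44 = 21.66 µg/L.
Travel time t = 19.4·1000 / 1.1 = 17640 s = 4.899 h.
First-order decay: C = 21.66·exp(−k·t) = 21.66·0.7362 = 15.95 µg/L.

15.9 µg/L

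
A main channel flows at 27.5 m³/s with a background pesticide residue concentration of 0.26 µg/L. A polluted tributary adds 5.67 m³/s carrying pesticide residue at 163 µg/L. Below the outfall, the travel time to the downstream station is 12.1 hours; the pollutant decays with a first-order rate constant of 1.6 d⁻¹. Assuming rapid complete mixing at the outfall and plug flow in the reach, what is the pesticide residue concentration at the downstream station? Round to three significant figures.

12.5 µg/L

Flow-weighted average: C = (27.50·0.2600 + 5.670·163.0) / 33.17 = 931.4/33.17 = 28.08 µg/L.
First-order decay: C = 28.08·exp(−k·t) = 28.08·0.4463 = 12.53 µg/L.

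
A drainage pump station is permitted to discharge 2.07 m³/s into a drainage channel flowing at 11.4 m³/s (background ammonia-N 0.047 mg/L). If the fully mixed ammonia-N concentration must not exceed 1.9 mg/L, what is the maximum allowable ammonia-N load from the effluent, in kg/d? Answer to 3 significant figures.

2160 kg/d

Mass balance at the limit: 11.40·0.04700 + 2.070·Cₑ = 13.47·1.9 → Cₑ = 12.10 mg/L.
Load = 2.070 m³/s × 12.10 g/m³ × 86 400 s/d = 2165 kg/d.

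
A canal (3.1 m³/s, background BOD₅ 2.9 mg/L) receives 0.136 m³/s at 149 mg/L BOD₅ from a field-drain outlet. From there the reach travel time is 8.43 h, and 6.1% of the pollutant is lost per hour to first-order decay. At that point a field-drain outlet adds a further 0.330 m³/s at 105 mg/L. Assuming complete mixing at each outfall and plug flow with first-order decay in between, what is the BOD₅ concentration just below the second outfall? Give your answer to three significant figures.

14.5 mg/L

Mixed concentration C = ΣQC/ΣQ = (3.100·2.900 + 0.1360·149.0) / 3.236 = 29.25/3.236 = 9.040 mg/L; combined flow 3.236 m³/s.
6.1%/h lost → k = −ln(1 − 0.061) = 0.06294 h⁻¹.
After decay, C = 9.040 × e^(−kt) = 9.040 × 0.5883 = 5.318 mg/L.
At the second outfall, C = (3.236·5.318 + 0.3300·105.0) / (3.236 + 0.3300) = 14.54 mg/L.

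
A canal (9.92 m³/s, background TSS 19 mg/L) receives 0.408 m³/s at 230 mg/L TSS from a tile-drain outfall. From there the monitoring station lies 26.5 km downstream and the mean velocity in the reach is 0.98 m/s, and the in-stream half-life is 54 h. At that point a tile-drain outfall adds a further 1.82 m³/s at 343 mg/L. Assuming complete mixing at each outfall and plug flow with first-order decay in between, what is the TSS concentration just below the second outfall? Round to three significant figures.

72.5 mg/L

Conservation of mass: C = (9.920·19.00 + 0.4080·230.0) / 10.33 = 282.3/10.33 = 27.34 mg/L; combined flow 10.33 m³/s.
Travel time t = 26.5·1000 / 0.98 = 27040 s = 7.511 h.
Half-life 54 h → k = ln 2 / 54 = 0.01284 h⁻¹ = 0.3081 d⁻¹.
Decay over the reach: 27.34·exp(−kt) = 27.34·0.9081 = 24.82 mg/L.
Second outfall: C = (10.33·24.82 + 1.820·343.0)/12.15 = 72.49 mg/L.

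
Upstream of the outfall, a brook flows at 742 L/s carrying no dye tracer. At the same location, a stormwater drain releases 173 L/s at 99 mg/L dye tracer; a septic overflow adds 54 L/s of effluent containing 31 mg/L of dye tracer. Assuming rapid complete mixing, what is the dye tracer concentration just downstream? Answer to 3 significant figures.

Flow-weighted average: C = (742.0·0 + 173.0·99.00 + 54.00·31.00) / 969.0 = 18800/969.0 = 19.40 mg/L.

19.4 mg/L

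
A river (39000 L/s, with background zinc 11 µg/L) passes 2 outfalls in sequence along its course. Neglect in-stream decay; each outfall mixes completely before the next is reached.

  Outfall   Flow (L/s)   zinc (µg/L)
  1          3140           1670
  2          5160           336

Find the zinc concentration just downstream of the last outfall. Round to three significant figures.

157 µg/L

Below outfall 1: Q → 42140 L/s, C = (39000·11.00 + 3140·1670)/42140 = 134.6 µg/L.
Below outfall 2: Q → 47300 L/s, C = (42140·134.6 + 5160·336.0)/47300 = 156.6 µg/L.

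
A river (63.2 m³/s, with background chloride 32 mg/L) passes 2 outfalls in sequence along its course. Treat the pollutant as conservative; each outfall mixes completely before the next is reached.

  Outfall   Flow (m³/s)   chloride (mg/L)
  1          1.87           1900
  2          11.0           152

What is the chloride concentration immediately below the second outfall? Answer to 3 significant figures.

Outfall 1: combined Q = 65.07 m³/s; C = (63.20·32.00 + 1.870·1900)/65.07 = 85.68 mg/L.
Outfall 2: combined Q = 76.07 m³/s; C = (65.07·85.68 + 11.00·152.0)/76.07 = 95.27 mg/L.

95.3 mg/L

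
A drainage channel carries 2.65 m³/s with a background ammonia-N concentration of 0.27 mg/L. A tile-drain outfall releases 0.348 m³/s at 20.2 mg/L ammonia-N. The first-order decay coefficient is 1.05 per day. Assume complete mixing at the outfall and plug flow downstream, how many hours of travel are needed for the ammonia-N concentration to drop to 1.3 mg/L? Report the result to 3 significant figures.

15.7 h

Flow-weighted average: C = (2.650·0.2700 + 0.3480·20.20) / 2.998 = 7.745/2.998 = 2.583 mg/L.
2.583·exp(−k·t) = 1.3 → t = ln(2.583/1.3)/k = 56510 s = 15.70 h.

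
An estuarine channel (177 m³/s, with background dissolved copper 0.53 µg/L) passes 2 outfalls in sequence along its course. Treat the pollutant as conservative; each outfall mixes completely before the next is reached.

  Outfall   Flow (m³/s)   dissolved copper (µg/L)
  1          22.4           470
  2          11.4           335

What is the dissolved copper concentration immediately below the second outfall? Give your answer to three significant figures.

Outfall 1: combined Q = 199.4 m³/s; C = (177.0·0.5300 + 22.40·470.0)/199.4 = 53.27 µg/L.
Outfall 2: combined Q = 210.8 m³/s; C = (199.4·53.27 + 11.40·335.0)/210.8 = 68.50 µg/L.

68.5 µg/L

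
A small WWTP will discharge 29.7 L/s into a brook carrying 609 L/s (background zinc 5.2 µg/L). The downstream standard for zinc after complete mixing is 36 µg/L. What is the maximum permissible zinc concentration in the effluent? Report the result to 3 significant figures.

668 µg/L

At the limit, (Qr·Cr + Qe·Cₑ)/(Qr + Qe) = 36:
Cₑ = (638.7·36 − 609.0·5.200) / 29.70 = 667.6 µg/L.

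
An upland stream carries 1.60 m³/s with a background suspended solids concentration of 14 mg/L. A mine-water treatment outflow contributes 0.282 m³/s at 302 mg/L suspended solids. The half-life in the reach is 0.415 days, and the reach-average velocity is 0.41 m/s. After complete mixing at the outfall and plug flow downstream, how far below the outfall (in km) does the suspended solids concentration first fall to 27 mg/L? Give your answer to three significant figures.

15.9 km

Mixed concentration C = ΣQC/ΣQ = (1.600·14.00 + 0.2820·302.0) / 1.882 = 107.6/1.882 = 57.15 mg/L.
Half-life 0.415 d → k = ln 2 / 0.415 = 1.670 d⁻¹.
Set 57.15·exp(−k·t) = 27 → t = ln(57.15/27)/k = 38790 s = 10.78 h.
Distance = v·t = 0.41·38790 = 15900 m = 15.90 km.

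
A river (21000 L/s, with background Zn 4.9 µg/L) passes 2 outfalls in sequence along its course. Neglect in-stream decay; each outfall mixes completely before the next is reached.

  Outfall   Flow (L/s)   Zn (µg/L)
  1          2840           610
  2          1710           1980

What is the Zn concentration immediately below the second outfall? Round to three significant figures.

204 µg/L

After outfall 1: Q = 21000 + 2840 = 23840 L/s; C = (21000·4.900 + 2840·610.0)/23840 = 76.98 µg/L.
After outfall 2: Q = 23840 + 1710 = 25550 L/s; C = (23840·76.98 + 1710·1980)/25550 = 204.3 µg/L.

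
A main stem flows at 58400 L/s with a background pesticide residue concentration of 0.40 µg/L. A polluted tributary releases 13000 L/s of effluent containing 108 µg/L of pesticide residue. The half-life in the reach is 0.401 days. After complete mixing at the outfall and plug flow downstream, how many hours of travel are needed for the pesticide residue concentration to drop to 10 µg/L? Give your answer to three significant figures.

9.62 h

Mass balance: C = (58400·0.4000 + 13000·108.0) / 71400 = 1427000/71400 = 19.99 µg/L.
Half-life 0.401 d → k = ln 2 / 0.401 = 1.729 d⁻¹.
19.99·exp(−k·t) = 10 → t = ln(19.99/10)/k = 34620 s = 9.618 h.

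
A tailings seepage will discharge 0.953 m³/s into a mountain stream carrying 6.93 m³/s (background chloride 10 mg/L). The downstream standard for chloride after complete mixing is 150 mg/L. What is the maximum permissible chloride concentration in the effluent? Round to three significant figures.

At the limit, (Qr·Cr + Qe·Cₑ)/(Qr + Qe) = 150:
Cₑ = (7.883·150 − 6.930·10.00) / 0.9530 = 1168 mg/L.

1170 mg/L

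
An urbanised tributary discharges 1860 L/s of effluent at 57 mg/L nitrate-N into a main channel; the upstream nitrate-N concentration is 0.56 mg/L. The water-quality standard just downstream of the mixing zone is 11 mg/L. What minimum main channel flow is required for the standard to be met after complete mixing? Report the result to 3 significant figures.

8200 L/s

Set C_mix = 11: (Q·0.5600 + 1860·57.00) / (Q + 1860) = 11
→ Q = 1860·(57.00 − 11)/(11 − 0.5600) = 8195 L/s.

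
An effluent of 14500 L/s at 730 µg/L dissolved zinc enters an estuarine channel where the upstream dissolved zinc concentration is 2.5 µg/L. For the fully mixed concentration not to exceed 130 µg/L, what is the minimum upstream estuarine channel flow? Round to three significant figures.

Set C_mix = 130: (Q·2.500 + 14500·730.0) / (Q + 14500) = 130
→ Q = 14500·(730.0 − 130)/(130 − 2.500) = 68240 L/s.

68200 L/s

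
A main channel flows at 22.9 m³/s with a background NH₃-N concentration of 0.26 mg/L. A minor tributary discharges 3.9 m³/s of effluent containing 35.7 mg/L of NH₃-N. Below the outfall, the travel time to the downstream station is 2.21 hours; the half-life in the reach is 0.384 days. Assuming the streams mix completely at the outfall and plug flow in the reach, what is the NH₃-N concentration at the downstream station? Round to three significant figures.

Mass balance: C = (22.90·0.2600 + 3.900·35.70) / 26.80 = 145.2/26.80 = 5.417 mg/L.
Half-life 0.384 d → k = ln 2 / 0.384 = 1.805 d⁻¹.
Decay over the reach: 5.417·exp(−kt) = 5.417·0.8469 = 4.588 mg/L.

4.59 mg/L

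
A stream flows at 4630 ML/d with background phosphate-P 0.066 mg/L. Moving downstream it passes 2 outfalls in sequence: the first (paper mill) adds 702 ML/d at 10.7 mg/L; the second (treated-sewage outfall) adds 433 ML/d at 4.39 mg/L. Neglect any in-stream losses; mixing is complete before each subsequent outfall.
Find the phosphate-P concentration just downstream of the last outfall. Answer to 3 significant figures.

Outfall 1: combined Q = 5332 ML/d; C = (4630·0.06600 + 702.0·10.70)/5332 = 1.466 mg/L.
Outfall 2: combined Q = 5765 ML/d; C = (5332·1.466 + 433.0·4.390)/5765 = 1.686 mg/L.

1.69 mg/L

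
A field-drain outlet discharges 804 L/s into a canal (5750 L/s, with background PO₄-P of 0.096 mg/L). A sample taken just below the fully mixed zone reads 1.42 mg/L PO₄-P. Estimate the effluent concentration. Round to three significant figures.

Mass balance: 5750·0.09600 + 804.0·Cₑ = 6554·1.420
→ Cₑ = (6554·1.420 − 5750·0.09600) / 804.0 = 10.89 mg/L.

10.9 mg/L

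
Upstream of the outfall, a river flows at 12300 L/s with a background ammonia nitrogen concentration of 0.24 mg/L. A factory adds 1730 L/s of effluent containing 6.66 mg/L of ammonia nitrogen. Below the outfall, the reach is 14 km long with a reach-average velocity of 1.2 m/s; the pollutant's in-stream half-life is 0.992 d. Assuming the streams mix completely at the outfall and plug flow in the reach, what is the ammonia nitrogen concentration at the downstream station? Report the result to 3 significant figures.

Flow-weighted average: C = (12300·0.2400 + 1730·6.660) / 14030 = 14470/14030 = 1.032 mg/L.
Travel time t = 14·1000 / 1.2 = 11670 s = 3.241 h.
Half-life 0.992 d → k = ln 2 / 0.992 = 0.6987 d⁻¹.
Decay over the reach: 1.032·exp(−kt) = 1.032·0.9100 = 0.9387 mg/L.

0.939 mg/L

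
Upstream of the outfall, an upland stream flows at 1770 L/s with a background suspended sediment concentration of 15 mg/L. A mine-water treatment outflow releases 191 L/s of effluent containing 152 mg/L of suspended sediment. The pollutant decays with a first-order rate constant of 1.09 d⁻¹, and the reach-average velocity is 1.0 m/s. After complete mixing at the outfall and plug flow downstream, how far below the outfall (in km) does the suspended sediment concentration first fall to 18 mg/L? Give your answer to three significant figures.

Flow-weighted average: C = (1770·15.00 + 191.0·152.0) / 1961 = 55580/1961 = 28.34 mg/L.
Set 28.34·exp(−k·t) = 18 → t = ln(28.34/18)/k = 35990 s = 9.997 h.
Distance = v·t = 1.0·35990 = 35990 m = 35.99 km.

36.0 km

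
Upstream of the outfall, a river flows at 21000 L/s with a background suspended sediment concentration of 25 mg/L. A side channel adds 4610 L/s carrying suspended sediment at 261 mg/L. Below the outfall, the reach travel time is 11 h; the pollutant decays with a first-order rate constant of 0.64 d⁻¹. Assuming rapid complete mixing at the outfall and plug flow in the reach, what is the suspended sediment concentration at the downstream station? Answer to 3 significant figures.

Conservation of mass: C = (21000·25.00 + 4610·261.0) / 25610 = 1728000/25610 = 67.48 mg/L.
Decay over the reach: 67.48·exp(−kt) = 67.48·0.7458 = 50.33 mg/L.

50.3 mg/L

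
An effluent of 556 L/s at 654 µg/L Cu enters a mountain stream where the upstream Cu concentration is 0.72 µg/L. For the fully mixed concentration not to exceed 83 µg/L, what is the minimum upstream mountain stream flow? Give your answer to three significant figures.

Set C_mix = 83: (Q·0.7200 + 556.0·654.0) / (Q + 556.0) = 83
→ Q = 556.0·(654.0 − 83)/(83 − 0.7200) = 3858 L/s.

3860 L/s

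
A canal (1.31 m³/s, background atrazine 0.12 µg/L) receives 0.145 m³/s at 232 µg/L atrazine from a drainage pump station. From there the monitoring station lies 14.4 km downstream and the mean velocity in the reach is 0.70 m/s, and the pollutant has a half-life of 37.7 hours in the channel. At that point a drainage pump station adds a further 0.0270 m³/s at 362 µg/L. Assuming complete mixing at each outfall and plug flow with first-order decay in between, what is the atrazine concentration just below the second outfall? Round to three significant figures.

27.1 µg/L

Conservation of mass: C = (1.310·0.1200 + 0.1450·232.0) / 1.455 = 33.80/1.455 = 23.23 µg/L; combined flow 1.455 m³/s.
Travel time t = 14.4·1000 / 0.70 = 20570 s = 5.714 h.
Half-life 37.7 h → k = ln 2 / 37.7 = 0.01839 h⁻¹ = 0.4413 d⁻¹.
Decay over the reach: 23.23·exp(−kt) = 23.23·0.9003 = 20.91 µg/L.
Second outfall: C = (1.455·20.91 + 0.02700·362.0)/1.482 = 27.13 µg/L.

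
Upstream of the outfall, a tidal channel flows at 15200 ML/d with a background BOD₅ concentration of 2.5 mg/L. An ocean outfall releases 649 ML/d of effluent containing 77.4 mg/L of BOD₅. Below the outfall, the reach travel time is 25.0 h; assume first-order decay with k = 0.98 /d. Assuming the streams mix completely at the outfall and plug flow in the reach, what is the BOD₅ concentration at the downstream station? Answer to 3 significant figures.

2.01 mg/L

Conservation of mass: C = (15200·2.500 + 649.0·77.40) / 15850 = 88230/15850 = 5.567 mg/L.
Decay over the reach: 5.567·exp(−kt) = 5.567·0.3603 = 2.006 mg/L.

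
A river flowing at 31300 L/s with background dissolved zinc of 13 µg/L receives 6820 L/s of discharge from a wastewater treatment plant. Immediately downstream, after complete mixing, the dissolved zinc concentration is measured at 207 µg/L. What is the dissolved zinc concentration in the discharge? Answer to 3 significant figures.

Mass balance: 31300·13.00 + 6820·Cₑ = 38120·207.0
→ Cₑ = (38120·207.0 − 31300·13.00) / 6820 = 1097 µg/L.

1100 µg/L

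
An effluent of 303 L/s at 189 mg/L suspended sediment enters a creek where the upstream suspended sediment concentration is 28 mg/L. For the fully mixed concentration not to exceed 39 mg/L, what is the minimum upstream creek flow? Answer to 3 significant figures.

Set C_mix = 39: (Q·28.00 + 303.0·189.0) / (Q + 303.0) = 39
→ Q = 303.0·(189.0 − 39)/(39 − 28.00) = 4132 L/s.

4130 L/s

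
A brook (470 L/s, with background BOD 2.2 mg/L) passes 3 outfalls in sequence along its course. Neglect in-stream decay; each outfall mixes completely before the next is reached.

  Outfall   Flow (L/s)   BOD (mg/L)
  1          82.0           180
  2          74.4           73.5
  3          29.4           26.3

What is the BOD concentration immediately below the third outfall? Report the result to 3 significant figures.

33.6 mg/L

Below outfall 1: Q → 552.0 L/s, C = (470.0·2.200 + 82.00·180.0)/552.0 = 28.61 mg/L.
Below outfall 2: Q → 626.4 L/s, C = (552.0·28.61 + 74.40·73.50)/626.4 = 33.94 mg/L.
Below outfall 3: Q → 655.8 L/s, C = (626.4·33.94 + 29.40·26.30)/655.8 = 33.60 mg/L.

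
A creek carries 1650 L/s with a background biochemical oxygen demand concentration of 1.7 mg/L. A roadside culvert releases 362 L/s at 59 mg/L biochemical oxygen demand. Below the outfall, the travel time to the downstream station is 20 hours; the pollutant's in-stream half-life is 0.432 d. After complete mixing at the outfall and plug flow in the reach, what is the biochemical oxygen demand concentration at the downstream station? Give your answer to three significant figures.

3.15 mg/L

Mixed concentration C = ΣQC/ΣQ = (1650·1.700 + 362.0·59.00) / 2012 = 24160/2012 = 12.01 mg/L.
Half-life 0.432 d → k = ln 2 / 0.432 = 1.605 d⁻¹.
Applying C = C₀e^(−kt): 12.01 × 0.2626 = 3.154 mg/L.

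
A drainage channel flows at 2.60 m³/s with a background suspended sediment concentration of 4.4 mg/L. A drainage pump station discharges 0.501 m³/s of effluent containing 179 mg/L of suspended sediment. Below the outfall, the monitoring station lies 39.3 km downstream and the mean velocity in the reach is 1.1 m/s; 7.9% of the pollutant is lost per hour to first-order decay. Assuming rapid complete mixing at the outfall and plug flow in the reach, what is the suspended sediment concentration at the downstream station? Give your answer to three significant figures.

After mixing, C = (2.600·4.400 + 0.5010·179.0) / 3.101 = 101.1/3.101 = 32.61 mg/L.
Travel time t = 39.3·1000 / 1.1 = 35730 s = 9.924 h.
7.9%/h lost → k = −ln(1 − 0.079) = 0.08230 h⁻¹.
Applying C = C₀e^(−kt): 32.61 × 0.4419 = 14.41 mg/L.

14.4 mg/L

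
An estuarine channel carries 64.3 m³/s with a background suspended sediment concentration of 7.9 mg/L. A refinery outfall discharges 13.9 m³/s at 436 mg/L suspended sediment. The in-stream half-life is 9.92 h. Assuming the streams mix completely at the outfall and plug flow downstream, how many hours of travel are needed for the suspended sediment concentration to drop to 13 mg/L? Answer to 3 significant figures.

After mixing, C = (64.30·7.900 + 13.90·436.0) / 78.20 = 6568/78.20 = 83.99 mg/L.
Half-life 9.92 h → k = ln 2 / 9.92 = 0.06987 h⁻¹ = 1.677 d⁻¹.
83.99·exp(−k·t) = 13 → t = ln(83.99/13)/k = 96130 s = 26.70 h.

26.7 h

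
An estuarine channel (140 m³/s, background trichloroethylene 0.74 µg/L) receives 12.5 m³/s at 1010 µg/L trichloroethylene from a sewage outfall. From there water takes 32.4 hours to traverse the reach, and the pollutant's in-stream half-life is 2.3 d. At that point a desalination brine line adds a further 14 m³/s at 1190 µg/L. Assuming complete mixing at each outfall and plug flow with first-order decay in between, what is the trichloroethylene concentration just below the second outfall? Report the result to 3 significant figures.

151 µg/L

Mass balance: C = (140.0·0.7400 + 12.50·1010) / 152.5 = 12730/152.5 = 83.47 µg/L; combined flow 152.5 m³/s.
Half-life 2.3 d → k = ln 2 / 2.3 = 0.3014 d⁻¹.
Decay over the reach: 83.47·exp(−kt) = 83.47·0.6657 = 55.57 µg/L.
Second outfall: C = (152.5·55.57 + 14.00·1190)/166.5 = 151.0 µg/L.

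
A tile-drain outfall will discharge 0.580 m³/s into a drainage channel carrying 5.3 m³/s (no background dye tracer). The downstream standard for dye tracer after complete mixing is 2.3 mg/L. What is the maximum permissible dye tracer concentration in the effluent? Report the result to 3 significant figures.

At the limit, (Qr·Cr + Qe·Cₑ)/(Qr + Qe) = 2.3:
Cₑ = (5.880·2.3 − 5.300·0) / 0.5800 = 23.32 mg/L.

23.3 mg/L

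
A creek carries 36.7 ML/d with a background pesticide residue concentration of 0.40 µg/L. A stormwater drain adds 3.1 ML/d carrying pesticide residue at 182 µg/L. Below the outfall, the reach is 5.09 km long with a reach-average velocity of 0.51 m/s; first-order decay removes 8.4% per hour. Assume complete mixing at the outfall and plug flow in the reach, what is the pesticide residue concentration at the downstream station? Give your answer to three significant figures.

After mixing, C = (36.70·0.4000 + 3.100·182.0) / 39.80 = 578.9/39.80 = 14.54 µg/L.
Travel time t = 5.09·1000 / 0.51 = 9980 s = 2.772 h.
8.4%/h lost → k = −ln(1 − 0.084) = 0.08774 h⁻¹.
Applying C = C₀e^(−kt): 14.54 × 0.7841 = 11.40 µg/L.

11.4 µg/L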